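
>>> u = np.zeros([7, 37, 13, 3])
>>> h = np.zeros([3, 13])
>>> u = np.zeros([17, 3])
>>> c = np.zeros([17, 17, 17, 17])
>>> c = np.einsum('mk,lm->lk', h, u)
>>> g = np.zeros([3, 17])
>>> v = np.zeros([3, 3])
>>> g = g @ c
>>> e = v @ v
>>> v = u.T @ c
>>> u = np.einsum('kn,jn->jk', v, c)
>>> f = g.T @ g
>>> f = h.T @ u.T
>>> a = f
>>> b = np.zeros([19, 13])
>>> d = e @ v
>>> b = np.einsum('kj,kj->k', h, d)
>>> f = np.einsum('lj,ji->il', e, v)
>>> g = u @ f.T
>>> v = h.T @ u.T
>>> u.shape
(17, 3)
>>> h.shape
(3, 13)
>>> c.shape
(17, 13)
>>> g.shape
(17, 13)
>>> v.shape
(13, 17)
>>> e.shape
(3, 3)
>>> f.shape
(13, 3)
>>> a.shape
(13, 17)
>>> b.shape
(3,)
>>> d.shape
(3, 13)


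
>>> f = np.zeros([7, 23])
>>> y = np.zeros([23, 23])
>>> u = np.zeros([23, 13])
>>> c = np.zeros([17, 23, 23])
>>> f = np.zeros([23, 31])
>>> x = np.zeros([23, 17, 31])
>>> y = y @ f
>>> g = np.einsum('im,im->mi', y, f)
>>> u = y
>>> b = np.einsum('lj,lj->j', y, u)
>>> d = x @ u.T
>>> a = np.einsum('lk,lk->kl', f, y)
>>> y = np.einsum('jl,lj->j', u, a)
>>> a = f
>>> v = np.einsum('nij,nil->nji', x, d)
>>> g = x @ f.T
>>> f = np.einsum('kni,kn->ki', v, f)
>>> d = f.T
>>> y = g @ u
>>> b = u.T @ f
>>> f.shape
(23, 17)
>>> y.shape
(23, 17, 31)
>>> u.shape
(23, 31)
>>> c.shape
(17, 23, 23)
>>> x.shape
(23, 17, 31)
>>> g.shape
(23, 17, 23)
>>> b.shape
(31, 17)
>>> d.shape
(17, 23)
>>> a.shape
(23, 31)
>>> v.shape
(23, 31, 17)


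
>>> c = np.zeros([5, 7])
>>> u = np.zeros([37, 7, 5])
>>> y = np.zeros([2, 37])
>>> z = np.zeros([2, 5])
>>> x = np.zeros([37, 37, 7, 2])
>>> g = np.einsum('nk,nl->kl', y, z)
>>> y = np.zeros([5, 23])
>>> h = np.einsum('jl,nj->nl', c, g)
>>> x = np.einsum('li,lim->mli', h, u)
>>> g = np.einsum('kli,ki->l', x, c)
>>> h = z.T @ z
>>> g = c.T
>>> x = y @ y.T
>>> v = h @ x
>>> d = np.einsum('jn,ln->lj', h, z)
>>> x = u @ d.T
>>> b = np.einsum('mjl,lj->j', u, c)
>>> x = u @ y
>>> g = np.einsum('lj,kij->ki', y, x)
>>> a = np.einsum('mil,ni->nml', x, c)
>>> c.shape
(5, 7)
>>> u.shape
(37, 7, 5)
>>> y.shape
(5, 23)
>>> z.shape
(2, 5)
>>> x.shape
(37, 7, 23)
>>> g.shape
(37, 7)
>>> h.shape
(5, 5)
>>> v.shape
(5, 5)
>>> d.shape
(2, 5)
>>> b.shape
(7,)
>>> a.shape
(5, 37, 23)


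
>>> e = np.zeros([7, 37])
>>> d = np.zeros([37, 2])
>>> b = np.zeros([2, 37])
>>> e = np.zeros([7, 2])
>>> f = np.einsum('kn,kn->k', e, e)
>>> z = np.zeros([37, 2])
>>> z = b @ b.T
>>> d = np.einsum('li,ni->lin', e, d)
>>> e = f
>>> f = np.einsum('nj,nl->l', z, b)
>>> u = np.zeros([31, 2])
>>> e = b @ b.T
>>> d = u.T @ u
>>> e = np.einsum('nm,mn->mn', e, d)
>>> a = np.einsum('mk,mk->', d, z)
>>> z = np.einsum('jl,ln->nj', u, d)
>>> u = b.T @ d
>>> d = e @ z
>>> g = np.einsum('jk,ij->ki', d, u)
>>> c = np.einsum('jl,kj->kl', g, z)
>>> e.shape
(2, 2)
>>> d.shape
(2, 31)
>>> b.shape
(2, 37)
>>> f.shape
(37,)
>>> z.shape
(2, 31)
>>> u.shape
(37, 2)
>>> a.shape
()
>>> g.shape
(31, 37)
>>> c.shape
(2, 37)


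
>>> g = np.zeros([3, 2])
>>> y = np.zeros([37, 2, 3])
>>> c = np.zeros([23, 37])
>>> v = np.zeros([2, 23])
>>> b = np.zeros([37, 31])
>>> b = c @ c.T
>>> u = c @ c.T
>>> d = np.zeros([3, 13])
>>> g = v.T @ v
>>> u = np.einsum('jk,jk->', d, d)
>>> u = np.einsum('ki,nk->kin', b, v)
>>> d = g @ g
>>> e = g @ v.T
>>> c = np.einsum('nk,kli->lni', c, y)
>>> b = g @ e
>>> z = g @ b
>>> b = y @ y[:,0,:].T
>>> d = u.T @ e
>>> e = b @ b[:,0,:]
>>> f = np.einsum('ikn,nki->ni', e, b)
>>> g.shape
(23, 23)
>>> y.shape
(37, 2, 3)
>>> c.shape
(2, 23, 3)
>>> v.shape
(2, 23)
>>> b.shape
(37, 2, 37)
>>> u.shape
(23, 23, 2)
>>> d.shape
(2, 23, 2)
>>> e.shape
(37, 2, 37)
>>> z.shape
(23, 2)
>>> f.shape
(37, 37)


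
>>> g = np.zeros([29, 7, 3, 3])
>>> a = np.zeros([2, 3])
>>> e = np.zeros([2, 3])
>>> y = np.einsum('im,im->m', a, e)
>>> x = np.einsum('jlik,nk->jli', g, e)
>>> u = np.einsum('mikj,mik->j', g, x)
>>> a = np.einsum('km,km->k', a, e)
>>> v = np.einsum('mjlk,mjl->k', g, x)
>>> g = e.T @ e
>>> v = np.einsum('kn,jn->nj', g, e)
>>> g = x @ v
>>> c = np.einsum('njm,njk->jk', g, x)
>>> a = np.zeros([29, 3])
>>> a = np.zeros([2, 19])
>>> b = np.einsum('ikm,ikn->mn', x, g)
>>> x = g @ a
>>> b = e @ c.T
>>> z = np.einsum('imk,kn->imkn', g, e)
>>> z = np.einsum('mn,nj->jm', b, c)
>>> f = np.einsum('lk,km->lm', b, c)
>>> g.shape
(29, 7, 2)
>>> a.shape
(2, 19)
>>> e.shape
(2, 3)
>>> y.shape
(3,)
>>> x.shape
(29, 7, 19)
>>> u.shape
(3,)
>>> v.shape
(3, 2)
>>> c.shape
(7, 3)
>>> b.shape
(2, 7)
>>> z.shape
(3, 2)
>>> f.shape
(2, 3)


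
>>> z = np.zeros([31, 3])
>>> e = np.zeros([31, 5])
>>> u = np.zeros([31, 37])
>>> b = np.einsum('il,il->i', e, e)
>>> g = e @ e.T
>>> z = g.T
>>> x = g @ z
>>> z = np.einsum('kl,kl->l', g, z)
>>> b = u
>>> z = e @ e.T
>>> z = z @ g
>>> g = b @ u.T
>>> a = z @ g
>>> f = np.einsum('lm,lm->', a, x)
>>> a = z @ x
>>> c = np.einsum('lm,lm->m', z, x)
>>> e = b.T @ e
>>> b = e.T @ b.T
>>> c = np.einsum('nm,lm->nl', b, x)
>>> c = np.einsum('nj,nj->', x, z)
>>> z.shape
(31, 31)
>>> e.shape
(37, 5)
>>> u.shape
(31, 37)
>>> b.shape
(5, 31)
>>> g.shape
(31, 31)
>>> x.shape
(31, 31)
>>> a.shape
(31, 31)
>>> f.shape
()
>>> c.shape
()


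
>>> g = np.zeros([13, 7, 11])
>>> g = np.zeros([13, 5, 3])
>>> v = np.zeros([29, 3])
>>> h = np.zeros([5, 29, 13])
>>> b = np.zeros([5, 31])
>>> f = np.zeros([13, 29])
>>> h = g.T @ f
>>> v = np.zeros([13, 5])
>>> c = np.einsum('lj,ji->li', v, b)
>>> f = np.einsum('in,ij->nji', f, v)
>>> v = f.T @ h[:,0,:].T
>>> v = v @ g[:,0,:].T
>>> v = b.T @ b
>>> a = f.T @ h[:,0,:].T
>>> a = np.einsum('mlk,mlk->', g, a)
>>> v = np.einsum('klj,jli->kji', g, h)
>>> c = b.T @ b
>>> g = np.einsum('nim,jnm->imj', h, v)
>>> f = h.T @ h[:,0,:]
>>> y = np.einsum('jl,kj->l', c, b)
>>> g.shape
(5, 29, 13)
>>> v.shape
(13, 3, 29)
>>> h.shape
(3, 5, 29)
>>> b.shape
(5, 31)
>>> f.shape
(29, 5, 29)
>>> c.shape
(31, 31)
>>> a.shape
()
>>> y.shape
(31,)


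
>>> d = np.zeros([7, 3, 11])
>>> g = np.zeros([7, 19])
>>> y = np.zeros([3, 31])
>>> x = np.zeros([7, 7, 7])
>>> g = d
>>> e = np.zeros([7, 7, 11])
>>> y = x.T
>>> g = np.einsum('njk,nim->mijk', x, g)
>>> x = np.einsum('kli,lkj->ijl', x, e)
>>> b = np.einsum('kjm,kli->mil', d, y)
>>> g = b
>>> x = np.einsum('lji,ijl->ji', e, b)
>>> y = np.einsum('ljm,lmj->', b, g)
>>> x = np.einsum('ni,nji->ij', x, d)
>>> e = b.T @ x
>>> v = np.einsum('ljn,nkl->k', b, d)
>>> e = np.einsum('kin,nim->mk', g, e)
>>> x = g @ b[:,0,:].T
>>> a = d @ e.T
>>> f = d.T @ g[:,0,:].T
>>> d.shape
(7, 3, 11)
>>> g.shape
(11, 7, 7)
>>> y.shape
()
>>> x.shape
(11, 7, 11)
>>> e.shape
(3, 11)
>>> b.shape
(11, 7, 7)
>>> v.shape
(3,)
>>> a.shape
(7, 3, 3)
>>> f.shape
(11, 3, 11)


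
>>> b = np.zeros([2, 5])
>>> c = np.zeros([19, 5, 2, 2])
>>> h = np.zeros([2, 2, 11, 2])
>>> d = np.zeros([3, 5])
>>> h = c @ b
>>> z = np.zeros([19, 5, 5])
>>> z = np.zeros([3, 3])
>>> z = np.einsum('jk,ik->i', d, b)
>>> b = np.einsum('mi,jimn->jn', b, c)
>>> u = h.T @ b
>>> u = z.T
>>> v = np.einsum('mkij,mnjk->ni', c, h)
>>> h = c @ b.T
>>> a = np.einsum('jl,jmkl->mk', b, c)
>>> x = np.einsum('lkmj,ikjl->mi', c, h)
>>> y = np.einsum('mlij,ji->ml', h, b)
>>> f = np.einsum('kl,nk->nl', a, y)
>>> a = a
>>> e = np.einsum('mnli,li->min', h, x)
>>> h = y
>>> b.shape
(19, 2)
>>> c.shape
(19, 5, 2, 2)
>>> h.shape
(19, 5)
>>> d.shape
(3, 5)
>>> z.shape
(2,)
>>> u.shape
(2,)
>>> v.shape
(5, 2)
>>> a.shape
(5, 2)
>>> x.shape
(2, 19)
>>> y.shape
(19, 5)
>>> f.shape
(19, 2)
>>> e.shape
(19, 19, 5)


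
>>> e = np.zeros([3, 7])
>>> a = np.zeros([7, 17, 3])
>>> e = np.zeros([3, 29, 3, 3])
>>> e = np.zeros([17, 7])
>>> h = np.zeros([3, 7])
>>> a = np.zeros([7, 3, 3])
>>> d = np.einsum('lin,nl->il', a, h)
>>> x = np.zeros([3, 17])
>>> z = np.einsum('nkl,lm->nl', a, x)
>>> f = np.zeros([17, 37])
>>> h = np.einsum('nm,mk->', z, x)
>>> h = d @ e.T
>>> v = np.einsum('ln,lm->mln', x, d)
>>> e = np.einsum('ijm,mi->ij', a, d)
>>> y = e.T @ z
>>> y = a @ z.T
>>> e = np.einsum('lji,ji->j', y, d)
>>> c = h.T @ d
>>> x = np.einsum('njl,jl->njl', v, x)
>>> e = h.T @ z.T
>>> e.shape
(17, 7)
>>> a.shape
(7, 3, 3)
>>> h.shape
(3, 17)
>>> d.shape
(3, 7)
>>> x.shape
(7, 3, 17)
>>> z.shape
(7, 3)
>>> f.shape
(17, 37)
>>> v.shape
(7, 3, 17)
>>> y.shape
(7, 3, 7)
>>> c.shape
(17, 7)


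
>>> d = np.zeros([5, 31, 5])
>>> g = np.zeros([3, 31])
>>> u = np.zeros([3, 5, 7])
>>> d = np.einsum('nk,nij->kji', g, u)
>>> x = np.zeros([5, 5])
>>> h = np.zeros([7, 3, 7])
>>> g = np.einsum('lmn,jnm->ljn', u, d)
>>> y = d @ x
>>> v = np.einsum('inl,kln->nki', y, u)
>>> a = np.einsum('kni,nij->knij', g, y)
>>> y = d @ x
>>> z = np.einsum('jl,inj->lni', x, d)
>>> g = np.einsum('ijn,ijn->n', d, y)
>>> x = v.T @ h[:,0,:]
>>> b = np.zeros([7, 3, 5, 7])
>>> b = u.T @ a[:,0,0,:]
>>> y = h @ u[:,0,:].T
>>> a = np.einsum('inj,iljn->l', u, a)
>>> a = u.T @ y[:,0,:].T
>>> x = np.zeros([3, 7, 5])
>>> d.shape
(31, 7, 5)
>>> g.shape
(5,)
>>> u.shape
(3, 5, 7)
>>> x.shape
(3, 7, 5)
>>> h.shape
(7, 3, 7)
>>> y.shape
(7, 3, 3)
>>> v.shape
(7, 3, 31)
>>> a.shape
(7, 5, 7)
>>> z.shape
(5, 7, 31)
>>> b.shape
(7, 5, 5)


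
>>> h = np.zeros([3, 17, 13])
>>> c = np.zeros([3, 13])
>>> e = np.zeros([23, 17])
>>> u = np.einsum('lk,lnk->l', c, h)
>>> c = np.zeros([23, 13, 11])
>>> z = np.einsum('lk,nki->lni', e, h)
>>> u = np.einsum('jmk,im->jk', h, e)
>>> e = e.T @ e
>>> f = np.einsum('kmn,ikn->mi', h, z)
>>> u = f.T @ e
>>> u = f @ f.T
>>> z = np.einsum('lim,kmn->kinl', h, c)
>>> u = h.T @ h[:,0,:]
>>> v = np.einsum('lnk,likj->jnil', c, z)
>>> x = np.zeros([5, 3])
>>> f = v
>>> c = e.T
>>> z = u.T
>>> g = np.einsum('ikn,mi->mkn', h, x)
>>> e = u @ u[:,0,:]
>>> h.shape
(3, 17, 13)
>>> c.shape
(17, 17)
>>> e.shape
(13, 17, 13)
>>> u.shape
(13, 17, 13)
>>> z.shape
(13, 17, 13)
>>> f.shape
(3, 13, 17, 23)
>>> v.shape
(3, 13, 17, 23)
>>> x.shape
(5, 3)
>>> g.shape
(5, 17, 13)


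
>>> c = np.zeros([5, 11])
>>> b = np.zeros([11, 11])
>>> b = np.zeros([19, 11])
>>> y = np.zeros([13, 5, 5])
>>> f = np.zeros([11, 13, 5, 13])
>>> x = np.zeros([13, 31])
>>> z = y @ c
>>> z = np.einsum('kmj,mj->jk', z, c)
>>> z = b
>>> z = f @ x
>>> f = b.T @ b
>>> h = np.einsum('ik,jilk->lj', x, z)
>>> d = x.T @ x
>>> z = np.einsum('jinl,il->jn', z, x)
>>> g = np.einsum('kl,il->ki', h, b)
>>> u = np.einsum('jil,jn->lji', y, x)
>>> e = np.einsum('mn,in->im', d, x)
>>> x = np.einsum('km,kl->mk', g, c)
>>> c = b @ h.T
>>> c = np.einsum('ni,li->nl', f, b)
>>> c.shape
(11, 19)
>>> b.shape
(19, 11)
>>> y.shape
(13, 5, 5)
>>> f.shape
(11, 11)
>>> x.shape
(19, 5)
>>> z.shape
(11, 5)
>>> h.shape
(5, 11)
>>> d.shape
(31, 31)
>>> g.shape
(5, 19)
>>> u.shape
(5, 13, 5)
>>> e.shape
(13, 31)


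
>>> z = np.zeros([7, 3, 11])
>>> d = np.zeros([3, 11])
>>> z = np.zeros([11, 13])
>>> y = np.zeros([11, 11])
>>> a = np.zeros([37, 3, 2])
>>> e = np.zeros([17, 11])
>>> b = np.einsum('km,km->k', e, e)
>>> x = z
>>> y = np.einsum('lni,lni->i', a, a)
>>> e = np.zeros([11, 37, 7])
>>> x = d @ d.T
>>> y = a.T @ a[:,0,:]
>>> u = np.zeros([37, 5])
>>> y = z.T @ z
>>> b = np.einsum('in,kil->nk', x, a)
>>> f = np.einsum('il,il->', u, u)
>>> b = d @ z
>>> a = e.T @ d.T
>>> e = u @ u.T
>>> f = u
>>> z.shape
(11, 13)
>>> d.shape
(3, 11)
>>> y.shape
(13, 13)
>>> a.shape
(7, 37, 3)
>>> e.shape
(37, 37)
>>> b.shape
(3, 13)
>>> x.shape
(3, 3)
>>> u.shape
(37, 5)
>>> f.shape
(37, 5)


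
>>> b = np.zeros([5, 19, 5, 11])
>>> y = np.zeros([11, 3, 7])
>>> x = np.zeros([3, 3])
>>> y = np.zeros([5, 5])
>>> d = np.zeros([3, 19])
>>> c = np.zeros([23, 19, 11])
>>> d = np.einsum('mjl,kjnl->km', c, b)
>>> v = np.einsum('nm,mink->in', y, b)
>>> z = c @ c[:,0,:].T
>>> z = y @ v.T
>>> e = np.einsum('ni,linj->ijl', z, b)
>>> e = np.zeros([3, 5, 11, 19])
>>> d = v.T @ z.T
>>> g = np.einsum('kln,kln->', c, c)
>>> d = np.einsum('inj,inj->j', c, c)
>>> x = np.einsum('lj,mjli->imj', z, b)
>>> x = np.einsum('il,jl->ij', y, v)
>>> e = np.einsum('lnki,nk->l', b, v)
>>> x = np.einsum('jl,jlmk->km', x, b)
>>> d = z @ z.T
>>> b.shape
(5, 19, 5, 11)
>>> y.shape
(5, 5)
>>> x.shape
(11, 5)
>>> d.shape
(5, 5)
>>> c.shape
(23, 19, 11)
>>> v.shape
(19, 5)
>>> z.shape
(5, 19)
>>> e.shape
(5,)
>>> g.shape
()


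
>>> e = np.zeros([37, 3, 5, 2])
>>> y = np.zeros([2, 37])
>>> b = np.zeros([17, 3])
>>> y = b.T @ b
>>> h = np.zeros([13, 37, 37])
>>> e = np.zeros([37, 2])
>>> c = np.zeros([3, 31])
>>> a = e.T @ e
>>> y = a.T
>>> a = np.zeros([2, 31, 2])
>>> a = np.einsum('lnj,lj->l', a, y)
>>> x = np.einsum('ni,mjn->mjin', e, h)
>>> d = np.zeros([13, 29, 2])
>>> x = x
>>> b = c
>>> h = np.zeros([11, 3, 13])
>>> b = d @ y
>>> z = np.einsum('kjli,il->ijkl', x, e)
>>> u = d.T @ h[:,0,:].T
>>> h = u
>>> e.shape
(37, 2)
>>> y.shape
(2, 2)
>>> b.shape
(13, 29, 2)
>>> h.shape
(2, 29, 11)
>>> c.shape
(3, 31)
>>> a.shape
(2,)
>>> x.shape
(13, 37, 2, 37)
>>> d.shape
(13, 29, 2)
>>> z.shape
(37, 37, 13, 2)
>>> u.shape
(2, 29, 11)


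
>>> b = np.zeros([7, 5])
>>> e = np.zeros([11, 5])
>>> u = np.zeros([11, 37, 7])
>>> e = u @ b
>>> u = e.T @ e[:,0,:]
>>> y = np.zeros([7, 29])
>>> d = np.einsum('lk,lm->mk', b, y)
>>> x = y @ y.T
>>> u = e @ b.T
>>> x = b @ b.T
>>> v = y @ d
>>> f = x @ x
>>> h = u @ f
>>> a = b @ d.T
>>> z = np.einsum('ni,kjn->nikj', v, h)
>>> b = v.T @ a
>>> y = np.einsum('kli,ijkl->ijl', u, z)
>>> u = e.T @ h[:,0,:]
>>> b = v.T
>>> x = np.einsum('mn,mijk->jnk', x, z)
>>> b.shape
(5, 7)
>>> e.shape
(11, 37, 5)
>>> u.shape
(5, 37, 7)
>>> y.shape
(7, 5, 37)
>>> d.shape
(29, 5)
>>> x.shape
(11, 7, 37)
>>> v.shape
(7, 5)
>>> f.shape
(7, 7)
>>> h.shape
(11, 37, 7)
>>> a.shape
(7, 29)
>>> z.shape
(7, 5, 11, 37)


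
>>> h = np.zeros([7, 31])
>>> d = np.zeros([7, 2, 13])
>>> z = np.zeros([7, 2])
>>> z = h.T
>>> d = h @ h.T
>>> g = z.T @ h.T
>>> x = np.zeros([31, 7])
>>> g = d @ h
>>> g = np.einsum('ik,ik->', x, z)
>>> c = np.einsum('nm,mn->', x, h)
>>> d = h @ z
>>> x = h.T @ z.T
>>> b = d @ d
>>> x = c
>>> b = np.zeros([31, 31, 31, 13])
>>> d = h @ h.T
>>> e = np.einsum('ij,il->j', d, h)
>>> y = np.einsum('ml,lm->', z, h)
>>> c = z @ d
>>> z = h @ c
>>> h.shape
(7, 31)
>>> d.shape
(7, 7)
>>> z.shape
(7, 7)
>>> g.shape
()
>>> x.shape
()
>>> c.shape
(31, 7)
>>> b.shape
(31, 31, 31, 13)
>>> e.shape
(7,)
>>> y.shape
()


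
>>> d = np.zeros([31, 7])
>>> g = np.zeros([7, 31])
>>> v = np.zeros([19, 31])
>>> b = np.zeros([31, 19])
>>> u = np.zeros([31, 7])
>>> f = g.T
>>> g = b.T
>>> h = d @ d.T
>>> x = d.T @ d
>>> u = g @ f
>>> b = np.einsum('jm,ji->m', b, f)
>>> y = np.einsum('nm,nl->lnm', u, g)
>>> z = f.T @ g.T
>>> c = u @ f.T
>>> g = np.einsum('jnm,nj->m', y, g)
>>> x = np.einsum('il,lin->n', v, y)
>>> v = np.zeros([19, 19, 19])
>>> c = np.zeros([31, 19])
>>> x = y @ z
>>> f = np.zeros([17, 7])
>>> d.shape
(31, 7)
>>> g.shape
(7,)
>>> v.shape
(19, 19, 19)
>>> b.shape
(19,)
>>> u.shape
(19, 7)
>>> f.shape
(17, 7)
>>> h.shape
(31, 31)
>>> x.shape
(31, 19, 19)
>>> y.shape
(31, 19, 7)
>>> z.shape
(7, 19)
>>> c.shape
(31, 19)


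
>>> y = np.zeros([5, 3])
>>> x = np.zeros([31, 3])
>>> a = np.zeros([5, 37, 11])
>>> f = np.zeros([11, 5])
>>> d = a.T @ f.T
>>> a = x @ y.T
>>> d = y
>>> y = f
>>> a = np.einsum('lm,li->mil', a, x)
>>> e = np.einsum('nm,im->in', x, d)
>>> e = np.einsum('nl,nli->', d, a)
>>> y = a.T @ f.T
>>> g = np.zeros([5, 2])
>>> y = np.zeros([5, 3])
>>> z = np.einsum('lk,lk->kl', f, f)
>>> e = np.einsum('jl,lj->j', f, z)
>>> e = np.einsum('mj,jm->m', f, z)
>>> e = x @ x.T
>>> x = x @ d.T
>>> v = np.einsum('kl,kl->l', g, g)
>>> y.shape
(5, 3)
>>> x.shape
(31, 5)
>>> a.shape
(5, 3, 31)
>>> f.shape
(11, 5)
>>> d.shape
(5, 3)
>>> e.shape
(31, 31)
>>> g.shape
(5, 2)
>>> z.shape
(5, 11)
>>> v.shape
(2,)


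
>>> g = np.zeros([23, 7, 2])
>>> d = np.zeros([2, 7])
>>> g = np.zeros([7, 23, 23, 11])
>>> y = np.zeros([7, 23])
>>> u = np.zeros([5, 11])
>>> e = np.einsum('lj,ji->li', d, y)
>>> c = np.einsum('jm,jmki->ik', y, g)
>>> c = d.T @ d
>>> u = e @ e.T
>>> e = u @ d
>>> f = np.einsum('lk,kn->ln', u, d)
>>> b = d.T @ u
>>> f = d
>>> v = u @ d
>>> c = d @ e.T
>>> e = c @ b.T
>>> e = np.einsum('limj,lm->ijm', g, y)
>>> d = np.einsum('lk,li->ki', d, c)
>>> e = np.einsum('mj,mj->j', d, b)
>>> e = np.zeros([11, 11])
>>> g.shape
(7, 23, 23, 11)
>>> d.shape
(7, 2)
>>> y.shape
(7, 23)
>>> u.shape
(2, 2)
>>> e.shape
(11, 11)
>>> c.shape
(2, 2)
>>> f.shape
(2, 7)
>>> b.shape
(7, 2)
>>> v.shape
(2, 7)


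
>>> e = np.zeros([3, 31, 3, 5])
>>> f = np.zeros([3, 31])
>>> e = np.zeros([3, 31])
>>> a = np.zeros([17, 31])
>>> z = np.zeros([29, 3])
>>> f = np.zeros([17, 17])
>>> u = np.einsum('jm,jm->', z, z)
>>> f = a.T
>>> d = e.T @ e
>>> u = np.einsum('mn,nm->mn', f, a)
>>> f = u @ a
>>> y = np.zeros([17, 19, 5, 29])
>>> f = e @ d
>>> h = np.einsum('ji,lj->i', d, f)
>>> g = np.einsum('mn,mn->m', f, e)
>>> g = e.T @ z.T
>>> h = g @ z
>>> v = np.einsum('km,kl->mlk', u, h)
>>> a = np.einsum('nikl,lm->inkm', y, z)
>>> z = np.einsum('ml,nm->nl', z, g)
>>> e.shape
(3, 31)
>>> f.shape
(3, 31)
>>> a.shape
(19, 17, 5, 3)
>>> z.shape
(31, 3)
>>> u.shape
(31, 17)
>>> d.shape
(31, 31)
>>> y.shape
(17, 19, 5, 29)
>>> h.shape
(31, 3)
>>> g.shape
(31, 29)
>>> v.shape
(17, 3, 31)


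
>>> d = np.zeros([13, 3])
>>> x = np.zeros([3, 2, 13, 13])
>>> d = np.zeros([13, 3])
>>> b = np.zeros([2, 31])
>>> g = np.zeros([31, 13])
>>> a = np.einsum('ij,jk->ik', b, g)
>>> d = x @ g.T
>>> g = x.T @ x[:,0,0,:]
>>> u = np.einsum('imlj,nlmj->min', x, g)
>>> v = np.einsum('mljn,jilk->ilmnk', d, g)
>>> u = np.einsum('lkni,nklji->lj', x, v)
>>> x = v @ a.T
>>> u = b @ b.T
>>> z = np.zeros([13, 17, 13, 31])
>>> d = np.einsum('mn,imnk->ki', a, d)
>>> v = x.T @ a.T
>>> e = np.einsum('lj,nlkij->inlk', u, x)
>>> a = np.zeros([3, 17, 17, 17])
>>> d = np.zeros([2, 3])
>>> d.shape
(2, 3)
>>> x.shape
(13, 2, 3, 31, 2)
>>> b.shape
(2, 31)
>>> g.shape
(13, 13, 2, 13)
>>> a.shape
(3, 17, 17, 17)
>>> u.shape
(2, 2)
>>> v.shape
(2, 31, 3, 2, 2)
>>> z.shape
(13, 17, 13, 31)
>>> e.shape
(31, 13, 2, 3)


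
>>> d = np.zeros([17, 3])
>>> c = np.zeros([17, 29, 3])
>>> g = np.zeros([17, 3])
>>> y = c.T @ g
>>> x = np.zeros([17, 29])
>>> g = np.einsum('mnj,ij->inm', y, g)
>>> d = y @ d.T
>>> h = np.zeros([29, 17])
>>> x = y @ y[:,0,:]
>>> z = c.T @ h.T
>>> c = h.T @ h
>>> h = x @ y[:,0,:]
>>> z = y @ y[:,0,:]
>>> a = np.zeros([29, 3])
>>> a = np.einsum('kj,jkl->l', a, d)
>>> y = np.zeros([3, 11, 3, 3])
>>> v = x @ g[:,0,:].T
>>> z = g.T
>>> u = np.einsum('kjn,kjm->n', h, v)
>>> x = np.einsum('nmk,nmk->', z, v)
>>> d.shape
(3, 29, 17)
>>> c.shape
(17, 17)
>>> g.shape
(17, 29, 3)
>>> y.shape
(3, 11, 3, 3)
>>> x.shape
()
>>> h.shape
(3, 29, 3)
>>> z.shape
(3, 29, 17)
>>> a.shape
(17,)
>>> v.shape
(3, 29, 17)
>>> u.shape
(3,)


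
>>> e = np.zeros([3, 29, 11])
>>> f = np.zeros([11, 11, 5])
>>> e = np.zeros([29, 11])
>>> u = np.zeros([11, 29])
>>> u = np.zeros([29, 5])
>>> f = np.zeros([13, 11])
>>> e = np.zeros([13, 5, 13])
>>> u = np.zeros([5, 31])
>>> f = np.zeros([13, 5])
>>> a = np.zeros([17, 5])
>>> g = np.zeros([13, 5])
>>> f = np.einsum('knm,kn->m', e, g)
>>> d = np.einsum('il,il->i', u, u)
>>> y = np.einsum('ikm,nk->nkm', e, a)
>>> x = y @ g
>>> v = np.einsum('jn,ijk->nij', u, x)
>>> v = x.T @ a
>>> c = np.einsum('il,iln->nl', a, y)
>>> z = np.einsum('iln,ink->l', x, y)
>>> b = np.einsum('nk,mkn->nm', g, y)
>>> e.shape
(13, 5, 13)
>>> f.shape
(13,)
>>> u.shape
(5, 31)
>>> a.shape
(17, 5)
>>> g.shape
(13, 5)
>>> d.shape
(5,)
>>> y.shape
(17, 5, 13)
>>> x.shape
(17, 5, 5)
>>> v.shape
(5, 5, 5)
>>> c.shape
(13, 5)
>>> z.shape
(5,)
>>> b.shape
(13, 17)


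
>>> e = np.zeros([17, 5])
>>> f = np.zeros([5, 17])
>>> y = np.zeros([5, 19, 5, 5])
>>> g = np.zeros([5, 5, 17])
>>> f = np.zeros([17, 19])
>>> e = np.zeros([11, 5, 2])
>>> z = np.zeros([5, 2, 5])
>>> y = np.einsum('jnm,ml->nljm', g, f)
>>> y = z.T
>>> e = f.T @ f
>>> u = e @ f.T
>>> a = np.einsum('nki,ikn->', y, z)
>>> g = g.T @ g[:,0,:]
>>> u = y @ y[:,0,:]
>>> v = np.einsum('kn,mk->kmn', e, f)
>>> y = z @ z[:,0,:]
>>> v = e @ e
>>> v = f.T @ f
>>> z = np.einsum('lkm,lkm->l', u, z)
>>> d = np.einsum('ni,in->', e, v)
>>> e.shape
(19, 19)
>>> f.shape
(17, 19)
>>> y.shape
(5, 2, 5)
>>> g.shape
(17, 5, 17)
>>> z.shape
(5,)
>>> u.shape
(5, 2, 5)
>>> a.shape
()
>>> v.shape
(19, 19)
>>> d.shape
()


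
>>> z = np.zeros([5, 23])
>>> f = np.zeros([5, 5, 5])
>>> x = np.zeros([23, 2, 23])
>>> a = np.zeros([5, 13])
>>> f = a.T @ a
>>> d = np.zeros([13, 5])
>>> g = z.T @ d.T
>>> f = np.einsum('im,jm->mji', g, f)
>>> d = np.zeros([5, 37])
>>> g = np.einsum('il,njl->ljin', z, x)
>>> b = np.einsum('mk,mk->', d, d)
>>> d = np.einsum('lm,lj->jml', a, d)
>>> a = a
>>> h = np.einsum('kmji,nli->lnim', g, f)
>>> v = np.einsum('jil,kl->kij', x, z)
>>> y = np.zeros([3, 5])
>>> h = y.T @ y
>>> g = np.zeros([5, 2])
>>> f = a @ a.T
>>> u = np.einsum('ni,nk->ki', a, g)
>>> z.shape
(5, 23)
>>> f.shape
(5, 5)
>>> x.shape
(23, 2, 23)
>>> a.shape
(5, 13)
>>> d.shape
(37, 13, 5)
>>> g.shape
(5, 2)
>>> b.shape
()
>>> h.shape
(5, 5)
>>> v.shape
(5, 2, 23)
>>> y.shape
(3, 5)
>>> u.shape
(2, 13)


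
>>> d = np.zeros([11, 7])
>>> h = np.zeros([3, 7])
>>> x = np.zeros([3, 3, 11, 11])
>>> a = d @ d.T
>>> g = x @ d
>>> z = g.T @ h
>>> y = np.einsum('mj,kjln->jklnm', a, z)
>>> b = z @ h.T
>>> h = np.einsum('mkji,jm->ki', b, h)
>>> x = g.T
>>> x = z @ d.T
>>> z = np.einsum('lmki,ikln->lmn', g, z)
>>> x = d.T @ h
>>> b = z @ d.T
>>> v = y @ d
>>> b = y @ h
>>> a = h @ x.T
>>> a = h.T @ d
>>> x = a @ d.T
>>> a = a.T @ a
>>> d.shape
(11, 7)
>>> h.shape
(11, 3)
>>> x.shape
(3, 11)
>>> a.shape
(7, 7)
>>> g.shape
(3, 3, 11, 7)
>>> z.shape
(3, 3, 7)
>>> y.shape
(11, 7, 3, 7, 11)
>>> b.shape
(11, 7, 3, 7, 3)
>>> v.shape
(11, 7, 3, 7, 7)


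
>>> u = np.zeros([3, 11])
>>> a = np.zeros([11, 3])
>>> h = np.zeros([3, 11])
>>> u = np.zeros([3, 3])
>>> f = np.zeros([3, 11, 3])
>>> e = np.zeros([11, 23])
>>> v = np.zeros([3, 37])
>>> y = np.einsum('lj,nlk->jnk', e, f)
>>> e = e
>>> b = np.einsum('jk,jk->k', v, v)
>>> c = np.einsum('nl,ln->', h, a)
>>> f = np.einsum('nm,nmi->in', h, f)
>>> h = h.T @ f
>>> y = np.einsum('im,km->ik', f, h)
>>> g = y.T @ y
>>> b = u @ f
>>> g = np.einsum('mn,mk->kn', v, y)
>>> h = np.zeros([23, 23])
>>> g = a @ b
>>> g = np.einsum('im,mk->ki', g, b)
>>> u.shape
(3, 3)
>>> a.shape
(11, 3)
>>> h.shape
(23, 23)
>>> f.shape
(3, 3)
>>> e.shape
(11, 23)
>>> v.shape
(3, 37)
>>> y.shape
(3, 11)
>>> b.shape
(3, 3)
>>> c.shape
()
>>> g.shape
(3, 11)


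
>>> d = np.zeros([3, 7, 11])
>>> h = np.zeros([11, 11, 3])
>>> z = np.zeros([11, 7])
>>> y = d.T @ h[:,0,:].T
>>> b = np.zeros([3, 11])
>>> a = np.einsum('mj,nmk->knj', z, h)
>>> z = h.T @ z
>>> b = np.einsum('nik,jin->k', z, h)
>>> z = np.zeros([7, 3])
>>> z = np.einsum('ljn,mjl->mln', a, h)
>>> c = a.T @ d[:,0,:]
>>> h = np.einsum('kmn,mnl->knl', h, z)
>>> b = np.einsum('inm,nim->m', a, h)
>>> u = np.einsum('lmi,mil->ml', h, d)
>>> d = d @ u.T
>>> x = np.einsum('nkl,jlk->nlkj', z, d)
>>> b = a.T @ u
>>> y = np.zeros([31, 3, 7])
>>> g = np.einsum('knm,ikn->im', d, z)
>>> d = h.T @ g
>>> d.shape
(7, 3, 3)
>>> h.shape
(11, 3, 7)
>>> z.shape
(11, 3, 7)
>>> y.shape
(31, 3, 7)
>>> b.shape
(7, 11, 11)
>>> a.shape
(3, 11, 7)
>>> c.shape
(7, 11, 11)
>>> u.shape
(3, 11)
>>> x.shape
(11, 7, 3, 3)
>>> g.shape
(11, 3)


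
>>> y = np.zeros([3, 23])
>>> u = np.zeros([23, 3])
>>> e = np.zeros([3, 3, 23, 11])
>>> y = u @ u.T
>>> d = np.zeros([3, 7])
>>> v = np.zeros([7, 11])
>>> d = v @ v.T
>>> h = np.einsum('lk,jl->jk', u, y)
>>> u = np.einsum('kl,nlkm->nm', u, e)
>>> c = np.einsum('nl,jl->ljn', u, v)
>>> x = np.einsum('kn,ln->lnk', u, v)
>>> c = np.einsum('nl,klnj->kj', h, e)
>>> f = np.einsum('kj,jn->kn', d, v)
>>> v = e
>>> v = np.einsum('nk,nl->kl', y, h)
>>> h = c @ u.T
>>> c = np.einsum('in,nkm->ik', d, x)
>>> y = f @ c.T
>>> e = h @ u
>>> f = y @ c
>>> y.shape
(7, 7)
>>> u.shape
(3, 11)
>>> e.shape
(3, 11)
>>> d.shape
(7, 7)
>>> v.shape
(23, 3)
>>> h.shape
(3, 3)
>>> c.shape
(7, 11)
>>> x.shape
(7, 11, 3)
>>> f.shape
(7, 11)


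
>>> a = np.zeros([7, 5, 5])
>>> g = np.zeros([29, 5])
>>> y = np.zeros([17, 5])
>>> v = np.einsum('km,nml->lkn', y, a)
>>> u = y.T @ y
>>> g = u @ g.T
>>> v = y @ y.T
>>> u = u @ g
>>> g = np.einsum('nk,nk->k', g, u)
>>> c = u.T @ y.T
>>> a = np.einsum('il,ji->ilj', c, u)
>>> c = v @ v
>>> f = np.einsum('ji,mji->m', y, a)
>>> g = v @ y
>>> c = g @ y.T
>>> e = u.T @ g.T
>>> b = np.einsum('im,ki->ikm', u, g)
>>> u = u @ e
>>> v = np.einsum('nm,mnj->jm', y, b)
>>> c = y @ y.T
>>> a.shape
(29, 17, 5)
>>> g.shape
(17, 5)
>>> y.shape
(17, 5)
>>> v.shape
(29, 5)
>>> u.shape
(5, 17)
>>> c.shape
(17, 17)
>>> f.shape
(29,)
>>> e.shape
(29, 17)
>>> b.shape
(5, 17, 29)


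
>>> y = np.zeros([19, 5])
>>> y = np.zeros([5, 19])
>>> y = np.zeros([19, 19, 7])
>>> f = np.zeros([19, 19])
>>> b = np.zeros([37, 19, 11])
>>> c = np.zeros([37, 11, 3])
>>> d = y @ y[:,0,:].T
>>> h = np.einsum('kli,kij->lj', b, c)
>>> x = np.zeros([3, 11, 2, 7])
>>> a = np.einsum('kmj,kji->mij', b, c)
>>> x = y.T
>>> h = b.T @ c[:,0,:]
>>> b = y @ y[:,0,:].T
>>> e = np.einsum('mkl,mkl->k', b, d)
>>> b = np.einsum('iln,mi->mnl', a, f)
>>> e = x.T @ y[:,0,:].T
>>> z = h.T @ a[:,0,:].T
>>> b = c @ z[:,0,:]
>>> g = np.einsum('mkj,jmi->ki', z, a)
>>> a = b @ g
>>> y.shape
(19, 19, 7)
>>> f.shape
(19, 19)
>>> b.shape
(37, 11, 19)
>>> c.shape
(37, 11, 3)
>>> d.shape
(19, 19, 19)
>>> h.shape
(11, 19, 3)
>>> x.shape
(7, 19, 19)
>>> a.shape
(37, 11, 11)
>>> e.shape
(19, 19, 19)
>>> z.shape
(3, 19, 19)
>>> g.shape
(19, 11)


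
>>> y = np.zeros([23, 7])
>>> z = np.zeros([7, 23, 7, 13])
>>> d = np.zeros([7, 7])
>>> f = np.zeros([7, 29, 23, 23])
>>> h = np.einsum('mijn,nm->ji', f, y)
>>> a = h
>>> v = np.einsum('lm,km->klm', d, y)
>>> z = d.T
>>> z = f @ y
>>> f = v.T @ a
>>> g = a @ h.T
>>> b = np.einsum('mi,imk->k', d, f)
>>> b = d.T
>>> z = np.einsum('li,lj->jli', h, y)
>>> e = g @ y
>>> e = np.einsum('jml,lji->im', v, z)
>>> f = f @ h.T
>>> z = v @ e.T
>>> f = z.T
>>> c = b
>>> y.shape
(23, 7)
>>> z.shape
(23, 7, 29)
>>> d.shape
(7, 7)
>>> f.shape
(29, 7, 23)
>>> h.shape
(23, 29)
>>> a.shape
(23, 29)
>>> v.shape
(23, 7, 7)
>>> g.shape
(23, 23)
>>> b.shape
(7, 7)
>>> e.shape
(29, 7)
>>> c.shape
(7, 7)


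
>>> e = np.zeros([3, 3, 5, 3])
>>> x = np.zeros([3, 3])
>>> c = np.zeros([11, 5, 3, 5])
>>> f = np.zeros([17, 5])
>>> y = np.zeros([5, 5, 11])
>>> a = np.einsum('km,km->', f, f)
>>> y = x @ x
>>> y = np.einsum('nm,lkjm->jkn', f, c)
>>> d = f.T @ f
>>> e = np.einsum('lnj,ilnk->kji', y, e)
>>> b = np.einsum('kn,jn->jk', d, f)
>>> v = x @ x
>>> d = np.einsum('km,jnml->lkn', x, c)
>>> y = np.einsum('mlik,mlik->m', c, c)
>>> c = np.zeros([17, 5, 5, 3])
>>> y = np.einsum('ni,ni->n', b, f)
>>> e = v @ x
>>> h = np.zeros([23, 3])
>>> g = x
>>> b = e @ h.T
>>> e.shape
(3, 3)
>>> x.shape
(3, 3)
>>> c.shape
(17, 5, 5, 3)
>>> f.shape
(17, 5)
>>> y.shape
(17,)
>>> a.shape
()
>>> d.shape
(5, 3, 5)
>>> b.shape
(3, 23)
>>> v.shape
(3, 3)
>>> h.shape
(23, 3)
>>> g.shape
(3, 3)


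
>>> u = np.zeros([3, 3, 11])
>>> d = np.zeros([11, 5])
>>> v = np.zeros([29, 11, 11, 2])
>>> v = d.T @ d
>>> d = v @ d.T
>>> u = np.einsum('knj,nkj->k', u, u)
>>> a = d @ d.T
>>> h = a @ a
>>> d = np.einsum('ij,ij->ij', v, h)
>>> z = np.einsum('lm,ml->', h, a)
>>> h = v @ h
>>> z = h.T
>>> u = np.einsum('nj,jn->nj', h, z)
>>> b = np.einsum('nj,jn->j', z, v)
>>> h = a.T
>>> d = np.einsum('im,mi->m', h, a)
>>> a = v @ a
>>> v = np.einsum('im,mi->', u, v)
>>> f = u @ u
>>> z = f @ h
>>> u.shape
(5, 5)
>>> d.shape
(5,)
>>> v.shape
()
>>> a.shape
(5, 5)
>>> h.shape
(5, 5)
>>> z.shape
(5, 5)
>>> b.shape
(5,)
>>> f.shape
(5, 5)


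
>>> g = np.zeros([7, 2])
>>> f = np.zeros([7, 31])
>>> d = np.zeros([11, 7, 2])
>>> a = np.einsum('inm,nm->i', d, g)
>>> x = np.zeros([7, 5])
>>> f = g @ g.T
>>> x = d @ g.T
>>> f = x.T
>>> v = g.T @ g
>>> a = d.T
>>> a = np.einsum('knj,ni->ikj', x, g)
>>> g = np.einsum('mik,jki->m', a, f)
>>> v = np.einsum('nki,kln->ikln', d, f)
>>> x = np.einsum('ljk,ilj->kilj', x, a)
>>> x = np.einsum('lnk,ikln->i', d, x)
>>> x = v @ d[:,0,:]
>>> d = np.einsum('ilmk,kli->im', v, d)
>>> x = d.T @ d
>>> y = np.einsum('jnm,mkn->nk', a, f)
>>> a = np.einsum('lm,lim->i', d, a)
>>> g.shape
(2,)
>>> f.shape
(7, 7, 11)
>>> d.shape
(2, 7)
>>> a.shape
(11,)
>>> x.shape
(7, 7)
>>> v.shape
(2, 7, 7, 11)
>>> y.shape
(11, 7)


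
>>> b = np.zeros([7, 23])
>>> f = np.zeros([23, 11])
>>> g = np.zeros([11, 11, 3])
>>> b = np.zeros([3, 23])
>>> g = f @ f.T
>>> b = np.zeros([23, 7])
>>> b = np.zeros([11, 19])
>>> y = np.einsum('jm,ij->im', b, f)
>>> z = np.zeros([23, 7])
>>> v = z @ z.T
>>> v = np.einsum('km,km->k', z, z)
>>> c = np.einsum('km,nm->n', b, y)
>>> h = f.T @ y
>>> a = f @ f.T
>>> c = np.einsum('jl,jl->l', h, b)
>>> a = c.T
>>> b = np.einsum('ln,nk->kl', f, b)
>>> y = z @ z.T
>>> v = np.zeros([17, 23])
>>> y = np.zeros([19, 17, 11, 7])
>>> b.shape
(19, 23)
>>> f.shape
(23, 11)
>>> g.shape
(23, 23)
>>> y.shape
(19, 17, 11, 7)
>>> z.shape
(23, 7)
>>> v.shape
(17, 23)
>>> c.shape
(19,)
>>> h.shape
(11, 19)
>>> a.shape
(19,)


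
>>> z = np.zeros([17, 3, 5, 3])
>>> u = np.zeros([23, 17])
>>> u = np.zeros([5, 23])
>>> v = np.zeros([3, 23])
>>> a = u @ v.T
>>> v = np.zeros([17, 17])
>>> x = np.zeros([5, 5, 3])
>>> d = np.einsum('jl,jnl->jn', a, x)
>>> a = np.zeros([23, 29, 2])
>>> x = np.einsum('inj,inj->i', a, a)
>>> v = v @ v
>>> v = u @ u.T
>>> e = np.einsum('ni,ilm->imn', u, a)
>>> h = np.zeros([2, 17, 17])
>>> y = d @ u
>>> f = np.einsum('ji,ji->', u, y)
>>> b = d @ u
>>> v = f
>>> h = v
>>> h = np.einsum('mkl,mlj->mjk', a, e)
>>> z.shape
(17, 3, 5, 3)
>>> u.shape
(5, 23)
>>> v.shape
()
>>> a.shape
(23, 29, 2)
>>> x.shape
(23,)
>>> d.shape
(5, 5)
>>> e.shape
(23, 2, 5)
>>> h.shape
(23, 5, 29)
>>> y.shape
(5, 23)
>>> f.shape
()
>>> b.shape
(5, 23)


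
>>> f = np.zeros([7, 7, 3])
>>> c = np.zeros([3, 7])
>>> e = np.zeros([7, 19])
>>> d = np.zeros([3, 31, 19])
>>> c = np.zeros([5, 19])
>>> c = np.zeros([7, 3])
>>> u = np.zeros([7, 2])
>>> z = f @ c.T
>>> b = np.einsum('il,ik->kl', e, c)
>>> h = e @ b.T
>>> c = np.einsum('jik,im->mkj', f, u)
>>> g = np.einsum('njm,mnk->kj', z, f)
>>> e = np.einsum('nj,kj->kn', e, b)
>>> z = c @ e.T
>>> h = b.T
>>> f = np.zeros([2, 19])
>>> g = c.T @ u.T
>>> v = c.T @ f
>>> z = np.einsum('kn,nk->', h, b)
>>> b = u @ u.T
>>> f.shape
(2, 19)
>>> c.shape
(2, 3, 7)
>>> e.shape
(3, 7)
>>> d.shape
(3, 31, 19)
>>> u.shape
(7, 2)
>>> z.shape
()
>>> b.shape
(7, 7)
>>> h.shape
(19, 3)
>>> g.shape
(7, 3, 7)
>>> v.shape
(7, 3, 19)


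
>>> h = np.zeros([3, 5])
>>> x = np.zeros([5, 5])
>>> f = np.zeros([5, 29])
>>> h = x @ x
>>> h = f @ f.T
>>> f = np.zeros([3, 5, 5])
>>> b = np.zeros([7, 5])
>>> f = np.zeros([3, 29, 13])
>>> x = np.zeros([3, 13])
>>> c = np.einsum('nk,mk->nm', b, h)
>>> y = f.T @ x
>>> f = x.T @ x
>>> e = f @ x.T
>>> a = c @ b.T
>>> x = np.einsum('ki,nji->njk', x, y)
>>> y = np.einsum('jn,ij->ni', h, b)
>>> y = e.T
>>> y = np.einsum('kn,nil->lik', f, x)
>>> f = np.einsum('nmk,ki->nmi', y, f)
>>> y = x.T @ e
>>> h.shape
(5, 5)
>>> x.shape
(13, 29, 3)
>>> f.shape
(3, 29, 13)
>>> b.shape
(7, 5)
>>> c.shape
(7, 5)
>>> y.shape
(3, 29, 3)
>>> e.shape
(13, 3)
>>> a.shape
(7, 7)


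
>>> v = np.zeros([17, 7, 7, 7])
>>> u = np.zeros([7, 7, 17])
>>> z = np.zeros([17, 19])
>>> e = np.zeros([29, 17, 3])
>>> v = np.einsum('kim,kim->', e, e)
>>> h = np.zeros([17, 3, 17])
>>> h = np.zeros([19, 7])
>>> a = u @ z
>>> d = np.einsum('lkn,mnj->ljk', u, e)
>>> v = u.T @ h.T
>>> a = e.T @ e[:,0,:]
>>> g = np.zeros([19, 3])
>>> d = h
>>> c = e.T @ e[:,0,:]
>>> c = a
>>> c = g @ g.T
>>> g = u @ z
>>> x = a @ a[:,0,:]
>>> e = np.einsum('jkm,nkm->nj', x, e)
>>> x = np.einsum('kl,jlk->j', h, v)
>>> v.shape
(17, 7, 19)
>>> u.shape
(7, 7, 17)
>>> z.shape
(17, 19)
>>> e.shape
(29, 3)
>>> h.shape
(19, 7)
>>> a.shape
(3, 17, 3)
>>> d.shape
(19, 7)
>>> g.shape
(7, 7, 19)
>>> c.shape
(19, 19)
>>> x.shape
(17,)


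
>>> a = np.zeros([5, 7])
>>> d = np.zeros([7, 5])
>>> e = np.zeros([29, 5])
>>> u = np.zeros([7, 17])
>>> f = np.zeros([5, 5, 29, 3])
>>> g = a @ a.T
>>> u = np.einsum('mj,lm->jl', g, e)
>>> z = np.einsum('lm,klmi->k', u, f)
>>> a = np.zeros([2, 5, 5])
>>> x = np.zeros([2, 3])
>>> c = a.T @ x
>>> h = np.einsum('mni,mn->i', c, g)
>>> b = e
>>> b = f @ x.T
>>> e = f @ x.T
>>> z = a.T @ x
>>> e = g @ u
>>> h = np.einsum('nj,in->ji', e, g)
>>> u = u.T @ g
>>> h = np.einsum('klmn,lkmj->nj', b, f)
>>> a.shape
(2, 5, 5)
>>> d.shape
(7, 5)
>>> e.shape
(5, 29)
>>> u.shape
(29, 5)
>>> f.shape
(5, 5, 29, 3)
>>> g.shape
(5, 5)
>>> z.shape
(5, 5, 3)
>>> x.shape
(2, 3)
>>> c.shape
(5, 5, 3)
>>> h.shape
(2, 3)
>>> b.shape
(5, 5, 29, 2)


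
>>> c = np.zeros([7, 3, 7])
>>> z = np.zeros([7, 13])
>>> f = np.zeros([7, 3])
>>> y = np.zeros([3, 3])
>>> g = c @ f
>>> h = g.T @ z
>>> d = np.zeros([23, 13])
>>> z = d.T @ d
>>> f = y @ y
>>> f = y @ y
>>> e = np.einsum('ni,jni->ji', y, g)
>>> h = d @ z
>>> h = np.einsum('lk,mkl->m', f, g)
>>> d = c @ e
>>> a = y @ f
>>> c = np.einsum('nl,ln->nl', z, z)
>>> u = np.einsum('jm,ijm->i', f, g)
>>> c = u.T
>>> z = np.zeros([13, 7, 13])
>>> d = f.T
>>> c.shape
(7,)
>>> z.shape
(13, 7, 13)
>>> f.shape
(3, 3)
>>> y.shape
(3, 3)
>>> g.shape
(7, 3, 3)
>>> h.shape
(7,)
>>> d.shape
(3, 3)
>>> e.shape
(7, 3)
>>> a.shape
(3, 3)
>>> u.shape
(7,)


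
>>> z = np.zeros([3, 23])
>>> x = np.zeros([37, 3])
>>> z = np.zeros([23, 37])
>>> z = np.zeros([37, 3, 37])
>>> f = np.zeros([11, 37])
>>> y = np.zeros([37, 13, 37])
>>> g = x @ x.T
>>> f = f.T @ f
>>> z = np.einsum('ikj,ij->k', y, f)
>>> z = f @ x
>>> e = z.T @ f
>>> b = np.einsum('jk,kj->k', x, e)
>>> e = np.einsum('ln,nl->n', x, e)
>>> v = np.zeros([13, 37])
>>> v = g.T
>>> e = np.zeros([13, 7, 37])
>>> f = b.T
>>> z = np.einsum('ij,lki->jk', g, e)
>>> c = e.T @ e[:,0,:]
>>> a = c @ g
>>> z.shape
(37, 7)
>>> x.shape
(37, 3)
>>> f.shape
(3,)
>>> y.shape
(37, 13, 37)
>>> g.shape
(37, 37)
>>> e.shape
(13, 7, 37)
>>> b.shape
(3,)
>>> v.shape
(37, 37)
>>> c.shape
(37, 7, 37)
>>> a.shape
(37, 7, 37)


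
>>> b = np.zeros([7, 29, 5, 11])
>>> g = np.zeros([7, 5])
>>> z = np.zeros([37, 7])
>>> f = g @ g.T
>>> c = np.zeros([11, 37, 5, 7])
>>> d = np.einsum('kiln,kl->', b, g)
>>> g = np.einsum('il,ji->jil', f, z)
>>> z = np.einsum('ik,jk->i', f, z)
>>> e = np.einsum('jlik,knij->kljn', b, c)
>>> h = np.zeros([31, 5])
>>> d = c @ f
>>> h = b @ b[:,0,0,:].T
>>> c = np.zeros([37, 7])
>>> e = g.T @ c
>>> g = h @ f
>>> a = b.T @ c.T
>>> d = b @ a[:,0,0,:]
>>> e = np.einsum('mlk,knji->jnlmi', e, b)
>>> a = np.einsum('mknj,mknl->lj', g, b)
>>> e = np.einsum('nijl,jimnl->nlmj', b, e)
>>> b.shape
(7, 29, 5, 11)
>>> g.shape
(7, 29, 5, 7)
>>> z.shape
(7,)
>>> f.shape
(7, 7)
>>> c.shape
(37, 7)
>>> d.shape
(7, 29, 5, 37)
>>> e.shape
(7, 11, 7, 5)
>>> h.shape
(7, 29, 5, 7)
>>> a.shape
(11, 7)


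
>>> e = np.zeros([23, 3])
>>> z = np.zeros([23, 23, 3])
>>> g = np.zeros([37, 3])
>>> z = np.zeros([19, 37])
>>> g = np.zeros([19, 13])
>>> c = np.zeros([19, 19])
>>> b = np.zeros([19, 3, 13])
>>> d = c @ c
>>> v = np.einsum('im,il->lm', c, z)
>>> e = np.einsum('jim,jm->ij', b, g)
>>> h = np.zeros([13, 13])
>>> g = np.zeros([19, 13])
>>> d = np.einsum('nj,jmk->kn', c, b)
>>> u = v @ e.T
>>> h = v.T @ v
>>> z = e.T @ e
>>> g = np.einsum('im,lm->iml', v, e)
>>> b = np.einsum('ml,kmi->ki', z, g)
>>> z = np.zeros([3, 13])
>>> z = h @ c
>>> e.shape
(3, 19)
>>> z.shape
(19, 19)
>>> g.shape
(37, 19, 3)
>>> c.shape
(19, 19)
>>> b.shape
(37, 3)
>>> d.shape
(13, 19)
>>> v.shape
(37, 19)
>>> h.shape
(19, 19)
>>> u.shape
(37, 3)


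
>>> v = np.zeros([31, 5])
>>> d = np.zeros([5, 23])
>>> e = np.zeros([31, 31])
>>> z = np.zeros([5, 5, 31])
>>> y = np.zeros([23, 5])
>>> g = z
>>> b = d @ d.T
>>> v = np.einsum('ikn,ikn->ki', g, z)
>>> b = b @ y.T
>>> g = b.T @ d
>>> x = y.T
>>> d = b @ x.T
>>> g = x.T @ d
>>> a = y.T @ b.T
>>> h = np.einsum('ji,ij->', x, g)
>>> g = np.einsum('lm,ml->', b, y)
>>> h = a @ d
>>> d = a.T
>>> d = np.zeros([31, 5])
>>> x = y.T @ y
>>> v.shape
(5, 5)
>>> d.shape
(31, 5)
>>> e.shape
(31, 31)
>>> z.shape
(5, 5, 31)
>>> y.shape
(23, 5)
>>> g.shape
()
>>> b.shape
(5, 23)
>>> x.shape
(5, 5)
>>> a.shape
(5, 5)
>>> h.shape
(5, 5)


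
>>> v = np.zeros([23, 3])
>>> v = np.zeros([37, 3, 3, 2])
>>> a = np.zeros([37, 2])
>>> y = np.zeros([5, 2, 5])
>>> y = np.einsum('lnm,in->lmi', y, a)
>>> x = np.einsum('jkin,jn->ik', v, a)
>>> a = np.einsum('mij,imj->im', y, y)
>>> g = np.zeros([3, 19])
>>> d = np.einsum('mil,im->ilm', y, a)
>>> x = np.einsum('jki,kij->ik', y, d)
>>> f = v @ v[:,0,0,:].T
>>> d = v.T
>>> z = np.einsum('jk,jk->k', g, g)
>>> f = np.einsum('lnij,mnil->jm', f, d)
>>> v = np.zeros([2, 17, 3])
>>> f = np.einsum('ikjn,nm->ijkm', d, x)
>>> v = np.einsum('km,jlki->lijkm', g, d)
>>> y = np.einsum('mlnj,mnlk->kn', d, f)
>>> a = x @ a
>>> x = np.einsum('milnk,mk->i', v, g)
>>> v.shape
(3, 37, 2, 3, 19)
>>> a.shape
(37, 5)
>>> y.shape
(5, 3)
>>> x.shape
(37,)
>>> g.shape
(3, 19)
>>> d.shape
(2, 3, 3, 37)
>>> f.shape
(2, 3, 3, 5)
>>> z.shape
(19,)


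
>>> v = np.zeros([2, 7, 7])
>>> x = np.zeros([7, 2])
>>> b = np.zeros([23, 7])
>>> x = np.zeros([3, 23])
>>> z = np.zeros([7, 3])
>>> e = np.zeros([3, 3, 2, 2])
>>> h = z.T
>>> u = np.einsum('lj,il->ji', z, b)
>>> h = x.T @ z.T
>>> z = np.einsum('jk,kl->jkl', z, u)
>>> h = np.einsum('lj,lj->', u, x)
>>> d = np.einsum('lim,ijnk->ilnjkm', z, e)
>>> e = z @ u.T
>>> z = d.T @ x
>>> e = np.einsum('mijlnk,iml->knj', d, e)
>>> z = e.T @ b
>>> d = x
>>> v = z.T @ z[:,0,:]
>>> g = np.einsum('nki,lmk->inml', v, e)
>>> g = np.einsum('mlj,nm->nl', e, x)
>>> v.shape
(7, 2, 7)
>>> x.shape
(3, 23)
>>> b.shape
(23, 7)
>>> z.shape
(2, 2, 7)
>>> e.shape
(23, 2, 2)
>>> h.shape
()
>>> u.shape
(3, 23)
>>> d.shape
(3, 23)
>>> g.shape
(3, 2)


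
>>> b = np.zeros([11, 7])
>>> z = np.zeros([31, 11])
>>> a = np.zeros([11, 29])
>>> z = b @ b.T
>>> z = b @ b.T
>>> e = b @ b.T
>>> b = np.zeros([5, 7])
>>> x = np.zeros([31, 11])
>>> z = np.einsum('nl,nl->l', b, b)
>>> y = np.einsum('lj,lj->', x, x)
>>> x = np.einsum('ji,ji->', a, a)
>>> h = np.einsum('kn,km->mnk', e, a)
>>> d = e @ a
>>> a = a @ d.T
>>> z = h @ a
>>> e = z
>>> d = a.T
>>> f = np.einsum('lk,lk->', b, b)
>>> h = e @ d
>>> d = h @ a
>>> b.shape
(5, 7)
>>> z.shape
(29, 11, 11)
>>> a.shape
(11, 11)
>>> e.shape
(29, 11, 11)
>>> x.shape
()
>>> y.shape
()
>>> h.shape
(29, 11, 11)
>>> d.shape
(29, 11, 11)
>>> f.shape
()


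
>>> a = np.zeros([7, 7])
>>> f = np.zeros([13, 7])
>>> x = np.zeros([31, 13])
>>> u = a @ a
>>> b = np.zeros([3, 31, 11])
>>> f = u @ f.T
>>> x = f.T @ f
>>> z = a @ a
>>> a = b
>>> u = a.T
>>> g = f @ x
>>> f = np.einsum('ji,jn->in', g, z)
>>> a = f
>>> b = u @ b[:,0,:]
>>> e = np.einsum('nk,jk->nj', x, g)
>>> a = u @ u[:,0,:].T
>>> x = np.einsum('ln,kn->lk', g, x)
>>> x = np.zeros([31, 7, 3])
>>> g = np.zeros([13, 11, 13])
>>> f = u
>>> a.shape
(11, 31, 11)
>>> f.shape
(11, 31, 3)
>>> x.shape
(31, 7, 3)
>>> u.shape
(11, 31, 3)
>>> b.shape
(11, 31, 11)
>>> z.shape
(7, 7)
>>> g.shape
(13, 11, 13)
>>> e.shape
(13, 7)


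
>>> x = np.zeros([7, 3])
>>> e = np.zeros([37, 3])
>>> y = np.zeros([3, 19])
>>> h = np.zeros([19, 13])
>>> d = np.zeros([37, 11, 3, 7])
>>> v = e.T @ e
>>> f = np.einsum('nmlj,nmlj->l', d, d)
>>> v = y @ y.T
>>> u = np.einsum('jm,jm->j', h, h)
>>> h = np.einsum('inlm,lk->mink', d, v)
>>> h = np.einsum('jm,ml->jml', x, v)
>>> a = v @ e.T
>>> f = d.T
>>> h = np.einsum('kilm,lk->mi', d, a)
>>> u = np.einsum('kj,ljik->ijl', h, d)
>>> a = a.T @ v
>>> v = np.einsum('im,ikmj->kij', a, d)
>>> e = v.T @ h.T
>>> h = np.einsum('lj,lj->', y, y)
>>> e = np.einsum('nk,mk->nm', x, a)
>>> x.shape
(7, 3)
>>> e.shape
(7, 37)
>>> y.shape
(3, 19)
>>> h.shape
()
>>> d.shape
(37, 11, 3, 7)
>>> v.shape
(11, 37, 7)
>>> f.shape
(7, 3, 11, 37)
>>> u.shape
(3, 11, 37)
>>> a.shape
(37, 3)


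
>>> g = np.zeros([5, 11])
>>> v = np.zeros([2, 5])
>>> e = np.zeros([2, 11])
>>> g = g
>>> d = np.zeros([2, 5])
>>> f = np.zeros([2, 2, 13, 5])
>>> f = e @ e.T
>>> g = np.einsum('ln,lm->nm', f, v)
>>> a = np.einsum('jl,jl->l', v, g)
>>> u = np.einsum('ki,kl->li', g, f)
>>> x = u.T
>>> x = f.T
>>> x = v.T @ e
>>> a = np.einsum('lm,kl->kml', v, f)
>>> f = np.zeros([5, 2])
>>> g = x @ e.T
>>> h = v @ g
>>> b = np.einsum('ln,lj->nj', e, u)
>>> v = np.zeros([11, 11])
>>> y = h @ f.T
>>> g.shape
(5, 2)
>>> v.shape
(11, 11)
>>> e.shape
(2, 11)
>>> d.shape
(2, 5)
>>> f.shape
(5, 2)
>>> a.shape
(2, 5, 2)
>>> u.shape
(2, 5)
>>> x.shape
(5, 11)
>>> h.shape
(2, 2)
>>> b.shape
(11, 5)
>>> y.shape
(2, 5)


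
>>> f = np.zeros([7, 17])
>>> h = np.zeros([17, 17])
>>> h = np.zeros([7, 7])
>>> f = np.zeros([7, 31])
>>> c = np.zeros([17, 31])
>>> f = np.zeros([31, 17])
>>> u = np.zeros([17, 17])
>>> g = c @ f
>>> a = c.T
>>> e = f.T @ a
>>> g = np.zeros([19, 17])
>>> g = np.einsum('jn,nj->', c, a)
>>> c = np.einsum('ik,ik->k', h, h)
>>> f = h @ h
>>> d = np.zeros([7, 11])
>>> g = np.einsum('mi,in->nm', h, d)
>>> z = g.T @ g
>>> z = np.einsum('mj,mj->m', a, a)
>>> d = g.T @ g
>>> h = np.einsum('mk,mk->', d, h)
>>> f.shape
(7, 7)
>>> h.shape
()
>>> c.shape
(7,)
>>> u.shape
(17, 17)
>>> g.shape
(11, 7)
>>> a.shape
(31, 17)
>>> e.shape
(17, 17)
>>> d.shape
(7, 7)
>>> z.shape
(31,)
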